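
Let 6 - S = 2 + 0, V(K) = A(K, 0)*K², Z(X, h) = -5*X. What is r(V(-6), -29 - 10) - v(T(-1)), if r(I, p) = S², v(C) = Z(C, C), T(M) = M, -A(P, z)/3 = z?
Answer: 11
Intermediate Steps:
A(P, z) = -3*z
v(C) = -5*C
V(K) = 0 (V(K) = (-3*0)*K² = 0*K² = 0)
S = 4 (S = 6 - (2 + 0) = 6 - 1*2 = 6 - 2 = 4)
r(I, p) = 16 (r(I, p) = 4² = 16)
r(V(-6), -29 - 10) - v(T(-1)) = 16 - (-5)*(-1) = 16 - 1*5 = 16 - 5 = 11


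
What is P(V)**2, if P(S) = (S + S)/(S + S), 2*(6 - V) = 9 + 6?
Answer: 1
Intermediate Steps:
V = -3/2 (V = 6 - (9 + 6)/2 = 6 - 1/2*15 = 6 - 15/2 = -3/2 ≈ -1.5000)
P(S) = 1 (P(S) = (2*S)/((2*S)) = (2*S)*(1/(2*S)) = 1)
P(V)**2 = 1**2 = 1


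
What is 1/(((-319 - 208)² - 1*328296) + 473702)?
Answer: 1/423135 ≈ 2.3633e-6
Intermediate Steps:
1/(((-319 - 208)² - 1*328296) + 473702) = 1/(((-527)² - 328296) + 473702) = 1/((277729 - 328296) + 473702) = 1/(-50567 + 473702) = 1/423135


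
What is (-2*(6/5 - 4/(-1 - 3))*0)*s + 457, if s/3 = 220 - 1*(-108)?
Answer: 457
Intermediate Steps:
s = 984 (s = 3*(220 - 1*(-108)) = 3*(220 + 108) = 3*328 = 984)
(-2*(6/5 - 4/(-1 - 3))*0)*s + 457 = (-2*(6/5 - 4/(-1 - 3))*0)*984 + 457 = (-2*(6*(⅕) - 4/(-4))*0)*984 + 457 = (-2*(6/5 - 4*(-¼))*0)*984 + 457 = (-2*(6/5 + 1)*0)*984 + 457 = (-2*11/5*0)*984 + 457 = -22/5*0*984 + 457 = 0*984 + 457 = 0 + 457 = 457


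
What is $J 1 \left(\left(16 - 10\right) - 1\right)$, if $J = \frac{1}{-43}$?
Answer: $- \frac{5}{43} \approx -0.11628$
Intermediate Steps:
$J = - \frac{1}{43} \approx -0.023256$
$J 1 \left(\left(16 - 10\right) - 1\right) = \left(- \frac{1}{43}\right) 1 \left(\left(16 - 10\right) - 1\right) = - \frac{6 - 1}{43} = \left(- \frac{1}{43}\right) 5 = - \frac{5}{43}$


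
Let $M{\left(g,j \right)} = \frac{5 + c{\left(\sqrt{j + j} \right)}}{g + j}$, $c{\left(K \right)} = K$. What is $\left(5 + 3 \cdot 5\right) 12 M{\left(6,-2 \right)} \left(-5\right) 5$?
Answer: $-7500 - 3000 i \approx -7500.0 - 3000.0 i$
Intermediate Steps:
$M{\left(g,j \right)} = \frac{5 + \sqrt{2} \sqrt{j}}{g + j}$ ($M{\left(g,j \right)} = \frac{5 + \sqrt{j + j}}{g + j} = \frac{5 + \sqrt{2 j}}{g + j} = \frac{5 + \sqrt{2} \sqrt{j}}{g + j}$)
$\left(5 + 3 \cdot 5\right) 12 M{\left(6,-2 \right)} \left(-5\right) 5 = \left(5 + 3 \cdot 5\right) 12 \frac{5 + \sqrt{2} \sqrt{-2}}{6 - 2} \left(-5\right) 5 = \left(5 + 15\right) 12 \frac{5 + \sqrt{2} i \sqrt{2}}{4} \left(-5\right) 5 = 20 \cdot 12 \frac{5 + 2 i}{4} \left(-5\right) 5 = 240 \left(\frac{5}{4} + \frac{i}{2}\right) \left(-5\right) 5 = 240 \left(- \frac{25}{4} - \frac{5 i}{2}\right) 5 = 240 \left(- \frac{125}{4} - \frac{25 i}{2}\right) = -7500 - 3000 i$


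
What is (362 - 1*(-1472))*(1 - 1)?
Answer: 0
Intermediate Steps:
(362 - 1*(-1472))*(1 - 1) = (362 + 1472)*0 = 1834*0 = 0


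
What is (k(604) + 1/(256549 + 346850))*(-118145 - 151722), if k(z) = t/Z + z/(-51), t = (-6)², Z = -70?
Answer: 1197289535511173/359022405 ≈ 3.3349e+6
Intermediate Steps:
t = 36
k(z) = -18/35 - z/51 (k(z) = 36/(-70) + z/(-51) = 36*(-1/70) + z*(-1/51) = -18/35 - z/51)
(k(604) + 1/(256549 + 346850))*(-118145 - 151722) = ((-18/35 - 1/51*604) + 1/(256549 + 346850))*(-118145 - 151722) = ((-18/35 - 604/51) + 1/603399)*(-269867) = (-22058/1785 + 1/603399)*(-269867) = -4436591119/359022405*(-269867) = 1197289535511173/359022405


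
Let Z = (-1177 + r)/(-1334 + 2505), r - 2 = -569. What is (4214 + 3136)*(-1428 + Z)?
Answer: -12303400200/1171 ≈ -1.0507e+7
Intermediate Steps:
r = -567 (r = 2 - 569 = -567)
Z = -1744/1171 (Z = (-1177 - 567)/(-1334 + 2505) = -1744/1171 ≈ -1.4893)
(4214 + 3136)*(-1428 + Z) = (4214 + 3136)*(-1428 - 1744/1171) = 7350*(-1673932/1171) = -12303400200/1171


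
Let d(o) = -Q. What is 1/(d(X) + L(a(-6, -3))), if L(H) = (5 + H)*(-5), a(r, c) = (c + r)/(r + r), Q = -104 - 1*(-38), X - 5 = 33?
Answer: 4/149 ≈ 0.026846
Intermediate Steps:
X = 38 (X = 5 + 33 = 38)
Q = -66 (Q = -104 + 38 = -66)
a(r, c) = (c + r)/(2*r) (a(r, c) = (c + r)/((2*r)) = (c + r)*(1/(2*r)) = (c + r)/(2*r))
L(H) = -25 - 5*H
d(o) = 66 (d(o) = -1*(-66) = 66)
1/(d(X) + L(a(-6, -3))) = 1/(66 + (-25 - 5*(-3 - 6)/(2*(-6)))) = 1/(66 + (-25 - 5*(-1)*(-9)/(2*6))) = 1/(66 + (-25 - 5*¾)) = 1/(66 + (-25 - 15/4)) = 1/(66 - 115/4) = 1/(149/4) = 4/149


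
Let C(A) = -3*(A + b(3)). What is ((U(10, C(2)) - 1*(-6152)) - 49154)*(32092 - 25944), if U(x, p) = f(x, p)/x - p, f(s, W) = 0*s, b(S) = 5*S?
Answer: -264062748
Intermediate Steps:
f(s, W) = 0
C(A) = -45 - 3*A (C(A) = -3*(A + 5*3) = -3*(A + 15) = -3*(15 + A) = -45 - 3*A)
U(x, p) = -p (U(x, p) = 0/x - p = 0 - p = -p)
((U(10, C(2)) - 1*(-6152)) - 49154)*(32092 - 25944) = ((-(-45 - 3*2) - 1*(-6152)) - 49154)*(32092 - 25944) = ((-(-45 - 6) + 6152) - 49154)*6148 = ((-1*(-51) + 6152) - 49154)*6148 = ((51 + 6152) - 49154)*6148 = (6203 - 49154)*6148 = -42951*6148 = -264062748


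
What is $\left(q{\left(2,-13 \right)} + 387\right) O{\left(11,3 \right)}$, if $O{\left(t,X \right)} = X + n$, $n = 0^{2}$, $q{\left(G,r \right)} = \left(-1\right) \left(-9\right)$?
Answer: $1188$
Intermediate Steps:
$q{\left(G,r \right)} = 9$
$n = 0$
$O{\left(t,X \right)} = X$ ($O{\left(t,X \right)} = X + 0 = X$)
$\left(q{\left(2,-13 \right)} + 387\right) O{\left(11,3 \right)} = \left(9 + 387\right) 3 = 396 \cdot 3 = 1188$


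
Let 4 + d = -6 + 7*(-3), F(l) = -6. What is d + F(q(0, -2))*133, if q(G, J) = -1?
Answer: -829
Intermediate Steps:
d = -31 (d = -4 + (-6 + 7*(-3)) = -4 + (-6 - 21) = -4 - 27 = -31)
d + F(q(0, -2))*133 = -31 - 6*133 = -31 - 798 = -829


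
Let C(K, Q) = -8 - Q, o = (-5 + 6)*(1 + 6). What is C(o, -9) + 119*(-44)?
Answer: -5235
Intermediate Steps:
o = 7 (o = 1*7 = 7)
C(o, -9) + 119*(-44) = (-8 - 1*(-9)) + 119*(-44) = (-8 + 9) - 5236 = 1 - 5236 = -5235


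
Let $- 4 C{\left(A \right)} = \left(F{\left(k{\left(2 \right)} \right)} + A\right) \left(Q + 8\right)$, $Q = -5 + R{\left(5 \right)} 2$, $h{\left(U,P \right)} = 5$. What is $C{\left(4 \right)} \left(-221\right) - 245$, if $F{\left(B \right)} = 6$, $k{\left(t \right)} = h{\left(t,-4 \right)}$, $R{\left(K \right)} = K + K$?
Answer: $\frac{24925}{2} \approx 12463.0$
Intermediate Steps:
$R{\left(K \right)} = 2 K$
$k{\left(t \right)} = 5$
$Q = 15$ ($Q = -5 + 2 \cdot 5 \cdot 2 = -5 + 10 \cdot 2 = -5 + 20 = 15$)
$C{\left(A \right)} = - \frac{69}{2} - \frac{23 A}{4}$ ($C{\left(A \right)} = - \frac{\left(6 + A\right) \left(15 + 8\right)}{4} = - \frac{\left(6 + A\right) 23}{4} = - \frac{138 + 23 A}{4} = - \frac{69}{2} - \frac{23 A}{4}$)
$C{\left(4 \right)} \left(-221\right) - 245 = \left(- \frac{69}{2} - 23\right) \left(-221\right) - 245 = \left(- \frac{115}{2}\right) \left(-221\right) - 245 = \frac{25415}{2} - 245 = \frac{24925}{2}$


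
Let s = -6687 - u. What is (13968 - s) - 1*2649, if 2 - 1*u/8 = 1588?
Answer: 5318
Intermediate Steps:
u = -12688 (u = 16 - 8*1588 = 16 - 12704 = -12688)
s = 6001 (s = -6687 - 1*(-12688) = -6687 + 12688 = 6001)
(13968 - s) - 1*2649 = (13968 - 1*6001) - 1*2649 = (13968 - 6001) - 2649 = 7967 - 2649 = 5318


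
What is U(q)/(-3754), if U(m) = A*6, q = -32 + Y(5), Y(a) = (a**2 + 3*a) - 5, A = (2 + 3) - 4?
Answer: -3/1877 ≈ -0.0015983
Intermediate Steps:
A = 1 (A = 5 - 4 = 1)
Y(a) = -5 + a**2 + 3*a
q = 3 (q = -32 + (-5 + 5**2 + 3*5) = -32 + (-5 + 25 + 15) = -32 + 35 = 3)
U(m) = 6 (U(m) = 1*6 = 6)
U(q)/(-3754) = 6/(-3754) = 6*(-1/3754) = -3/1877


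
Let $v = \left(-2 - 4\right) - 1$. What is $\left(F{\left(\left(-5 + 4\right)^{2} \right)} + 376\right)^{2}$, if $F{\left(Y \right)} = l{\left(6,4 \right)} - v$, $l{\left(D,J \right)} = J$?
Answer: $149769$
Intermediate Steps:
$v = -7$ ($v = -6 - 1 = -7$)
$F{\left(Y \right)} = 11$ ($F{\left(Y \right)} = 4 - -7 = 4 + 7 = 11$)
$\left(F{\left(\left(-5 + 4\right)^{2} \right)} + 376\right)^{2} = \left(11 + 376\right)^{2} = 387^{2} = 149769$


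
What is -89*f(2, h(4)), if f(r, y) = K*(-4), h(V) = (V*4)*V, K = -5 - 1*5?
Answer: -3560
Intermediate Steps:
K = -10 (K = -5 - 5 = -10)
h(V) = 4*V² (h(V) = (4*V)*V = 4*V²)
f(r, y) = 40 (f(r, y) = -10*(-4) = 40)
-89*f(2, h(4)) = -89*40 = -3560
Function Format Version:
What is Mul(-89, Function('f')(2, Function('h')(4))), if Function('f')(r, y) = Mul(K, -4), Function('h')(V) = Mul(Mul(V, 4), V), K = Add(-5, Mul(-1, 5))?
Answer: -3560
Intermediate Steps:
K = -10 (K = Add(-5, -5) = -10)
Function('h')(V) = Mul(4, Pow(V, 2)) (Function('h')(V) = Mul(Mul(4, V), V) = Mul(4, Pow(V, 2)))
Function('f')(r, y) = 40 (Function('f')(r, y) = Mul(-10, -4) = 40)
Mul(-89, Function('f')(2, Function('h')(4))) = Mul(-89, 40) = -3560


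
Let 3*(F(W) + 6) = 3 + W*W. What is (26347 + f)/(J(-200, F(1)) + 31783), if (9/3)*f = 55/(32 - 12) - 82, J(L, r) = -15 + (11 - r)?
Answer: 315847/381404 ≈ 0.82812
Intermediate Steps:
F(W) = -5 + W²/3 (F(W) = -6 + (3 + W*W)/3 = -6 + (3 + W²)/3 = -6 + (1 + W²/3) = -5 + W²/3)
J(L, r) = -4 - r
f = -317/12 (f = (55/(32 - 12) - 82)/3 = (55/20 - 82)/3 = (55*(1/20) - 82)/3 = (11/4 - 82)/3 = (⅓)*(-317/4) = -317/12 ≈ -26.417)
(26347 + f)/(J(-200, F(1)) + 31783) = (26347 - 317/12)/((-4 - (-5 + (⅓)*1²)) + 31783) = 315847/(12*((-4 - (-5 + (⅓)*1)) + 31783)) = 315847/(12*((-4 - (-5 + ⅓)) + 31783)) = 315847/(12*((-4 - 1*(-14/3)) + 31783)) = 315847/(12*((-4 + 14/3) + 31783)) = 315847/(12*(⅔ + 31783)) = 315847/(12*(95351/3)) = (315847/12)*(3/95351) = 315847/381404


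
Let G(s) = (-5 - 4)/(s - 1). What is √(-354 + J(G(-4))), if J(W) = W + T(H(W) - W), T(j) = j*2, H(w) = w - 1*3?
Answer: 3*I*√995/5 ≈ 18.926*I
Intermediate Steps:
H(w) = -3 + w (H(w) = w - 3 = -3 + w)
G(s) = -9/(-1 + s)
T(j) = 2*j
J(W) = -6 + W (J(W) = W + 2*((-3 + W) - W) = W + 2*(-3) = W - 6 = -6 + W)
√(-354 + J(G(-4))) = √(-354 + (-6 - 9/(-1 - 4))) = √(-354 + (-6 - 9/(-5))) = √(-354 + (-6 - 9*(-⅕))) = √(-354 + (-6 + 9/5)) = √(-354 - 21/5) = √(-1791/5) = 3*I*√995/5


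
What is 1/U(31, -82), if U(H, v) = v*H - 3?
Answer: -1/2545 ≈ -0.00039293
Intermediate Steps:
U(H, v) = -3 + H*v (U(H, v) = H*v - 3 = -3 + H*v)
1/U(31, -82) = 1/(-3 + 31*(-82)) = 1/(-3 - 2542) = 1/(-2545) = -1/2545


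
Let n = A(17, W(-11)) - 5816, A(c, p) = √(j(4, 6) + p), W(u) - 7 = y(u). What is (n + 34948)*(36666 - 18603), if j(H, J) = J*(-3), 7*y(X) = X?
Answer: 526211316 + 36126*I*√154/7 ≈ 5.2621e+8 + 64045.0*I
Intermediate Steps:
y(X) = X/7
j(H, J) = -3*J
W(u) = 7 + u/7
A(c, p) = √(-18 + p) (A(c, p) = √(-3*6 + p) = √(-18 + p))
n = -5816 + 2*I*√154/7 (n = √(-18 + (7 + (⅐)*(-11))) - 5816 = √(-18 + (7 - 11/7)) - 5816 = √(-18 + 38/7) - 5816 = √(-88/7) - 5816 = 2*I*√154/7 - 5816 = -5816 + 2*I*√154/7 ≈ -5816.0 + 3.5456*I)
(n + 34948)*(36666 - 18603) = ((-5816 + 2*I*√154/7) + 34948)*(36666 - 18603) = (29132 + 2*I*√154/7)*18063 = 526211316 + 36126*I*√154/7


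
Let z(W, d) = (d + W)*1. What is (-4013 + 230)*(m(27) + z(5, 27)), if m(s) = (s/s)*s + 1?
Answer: -226980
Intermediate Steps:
z(W, d) = W + d (z(W, d) = (W + d)*1 = W + d)
m(s) = 1 + s (m(s) = 1*s + 1 = s + 1 = 1 + s)
(-4013 + 230)*(m(27) + z(5, 27)) = (-4013 + 230)*((1 + 27) + (5 + 27)) = -3783*(28 + 32) = -3783*60 = -226980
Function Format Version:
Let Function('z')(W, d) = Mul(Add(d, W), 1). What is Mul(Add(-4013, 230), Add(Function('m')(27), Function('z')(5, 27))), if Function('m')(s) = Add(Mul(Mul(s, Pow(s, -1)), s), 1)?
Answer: -226980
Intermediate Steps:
Function('z')(W, d) = Add(W, d) (Function('z')(W, d) = Mul(Add(W, d), 1) = Add(W, d))
Function('m')(s) = Add(1, s) (Function('m')(s) = Add(Mul(1, s), 1) = Add(s, 1) = Add(1, s))
Mul(Add(-4013, 230), Add(Function('m')(27), Function('z')(5, 27))) = Mul(Add(-4013, 230), Add(Add(1, 27), Add(5, 27))) = Mul(-3783, Add(28, 32)) = Mul(-3783, 60) = -226980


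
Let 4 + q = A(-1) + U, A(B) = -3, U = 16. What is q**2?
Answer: 81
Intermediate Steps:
q = 9 (q = -4 + (-3 + 16) = -4 + 13 = 9)
q**2 = 9**2 = 81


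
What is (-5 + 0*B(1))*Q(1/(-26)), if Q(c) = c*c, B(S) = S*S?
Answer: -5/676 ≈ -0.0073965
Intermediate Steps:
B(S) = S²
Q(c) = c²
(-5 + 0*B(1))*Q(1/(-26)) = (-5 + 0*1²)*(1/(-26))² = (-5 + 0*1)*(-1/26)² = (-5 + 0)*(1/676) = -5*1/676 = -5/676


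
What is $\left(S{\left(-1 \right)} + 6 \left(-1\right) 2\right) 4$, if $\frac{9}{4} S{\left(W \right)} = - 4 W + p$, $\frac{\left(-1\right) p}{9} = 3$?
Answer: $- \frac{800}{9} \approx -88.889$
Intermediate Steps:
$p = -27$ ($p = \left(-9\right) 3 = -27$)
$S{\left(W \right)} = -12 - \frac{16 W}{9}$ ($S{\left(W \right)} = \frac{4 \left(- 4 W - 27\right)}{9} = \frac{4 \left(-27 - 4 W\right)}{9} = -12 - \frac{16 W}{9}$)
$\left(S{\left(-1 \right)} + 6 \left(-1\right) 2\right) 4 = \left(\left(-12 - - \frac{16}{9}\right) + 6 \left(-1\right) 2\right) 4 = \left(\left(-12 + \frac{16}{9}\right) - 12\right) 4 = \left(- \frac{92}{9} - 12\right) 4 = \left(- \frac{200}{9}\right) 4 = - \frac{800}{9}$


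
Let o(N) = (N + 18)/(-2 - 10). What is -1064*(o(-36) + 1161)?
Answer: -1236900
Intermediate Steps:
o(N) = -3/2 - N/12 (o(N) = (18 + N)/(-12) = (18 + N)*(-1/12) = -3/2 - N/12)
-1064*(o(-36) + 1161) = -1064*((-3/2 - 1/12*(-36)) + 1161) = -1064*((-3/2 + 3) + 1161) = -1064*(3/2 + 1161) = -1064*2325/2 = -1236900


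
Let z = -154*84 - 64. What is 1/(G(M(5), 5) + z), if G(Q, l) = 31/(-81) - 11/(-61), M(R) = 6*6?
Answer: -4941/64234000 ≈ -7.6922e-5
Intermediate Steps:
M(R) = 36
G(Q, l) = -1000/4941 (G(Q, l) = 31*(-1/81) - 11*(-1/61) = -31/81 + 11/61 = -1000/4941)
z = -13000 (z = -12936 - 64 = -13000)
1/(G(M(5), 5) + z) = 1/(-1000/4941 - 13000) = 1/(-64234000/4941) = -4941/64234000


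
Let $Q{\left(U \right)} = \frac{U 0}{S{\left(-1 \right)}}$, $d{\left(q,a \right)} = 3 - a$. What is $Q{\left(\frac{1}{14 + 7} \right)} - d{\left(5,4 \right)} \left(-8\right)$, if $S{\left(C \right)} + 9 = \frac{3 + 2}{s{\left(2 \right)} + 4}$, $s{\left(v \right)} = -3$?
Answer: $-8$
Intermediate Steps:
$S{\left(C \right)} = -4$ ($S{\left(C \right)} = -9 + \frac{3 + 2}{-3 + 4} = -9 + \frac{5}{1} = -9 + 5 \cdot 1 = -9 + 5 = -4$)
$Q{\left(U \right)} = 0$ ($Q{\left(U \right)} = \frac{U 0}{-4} = 0 \left(- \frac{1}{4}\right) = 0$)
$Q{\left(\frac{1}{14 + 7} \right)} - d{\left(5,4 \right)} \left(-8\right) = 0 - \left(3 - 4\right) \left(-8\right) = 0 - \left(-1\right) \left(-8\right) = 0 - 8 = -8$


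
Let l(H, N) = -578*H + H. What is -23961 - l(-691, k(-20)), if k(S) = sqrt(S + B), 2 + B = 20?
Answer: -422668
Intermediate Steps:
B = 18 (B = -2 + 20 = 18)
k(S) = sqrt(18 + S) (k(S) = sqrt(S + 18) = sqrt(18 + S))
l(H, N) = -577*H
-23961 - l(-691, k(-20)) = -23961 - (-577)*(-691) = -23961 - 1*398707 = -23961 - 398707 = -422668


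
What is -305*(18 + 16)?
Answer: -10370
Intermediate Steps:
-305*(18 + 16) = -305*34 = -10370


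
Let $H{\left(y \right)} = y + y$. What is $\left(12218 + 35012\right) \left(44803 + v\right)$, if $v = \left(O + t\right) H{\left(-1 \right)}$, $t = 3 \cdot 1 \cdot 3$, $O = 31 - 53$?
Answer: $2117273670$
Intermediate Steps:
$H{\left(y \right)} = 2 y$
$O = -22$
$t = 9$ ($t = 3 \cdot 3 = 9$)
$v = 26$ ($v = \left(-22 + 9\right) 2 \left(-1\right) = \left(-13\right) \left(-2\right) = 26$)
$\left(12218 + 35012\right) \left(44803 + v\right) = \left(12218 + 35012\right) \left(44803 + 26\right) = 47230 \cdot 44829 = 2117273670$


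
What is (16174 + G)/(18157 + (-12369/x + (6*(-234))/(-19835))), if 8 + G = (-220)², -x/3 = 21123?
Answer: 13525760401515/3803717577541 ≈ 3.5559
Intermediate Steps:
x = -63369 (x = -3*21123 = -63369)
G = 48392 (G = -8 + (-220)² = -8 + 48400 = 48392)
(16174 + G)/(18157 + (-12369/x + (6*(-234))/(-19835))) = (16174 + 48392)/(18157 + (-12369/(-63369) + (6*(-234))/(-19835))) = 64566/(18157 + (-12369*(-1/63369) - 1404*(-1/19835))) = 64566/(18157 + (4123/21123 + 1404/19835)) = 64566/(18157 + 111436397/418974705) = 64566/(7607435155082/418974705) = 64566*(418974705/7607435155082) = 13525760401515/3803717577541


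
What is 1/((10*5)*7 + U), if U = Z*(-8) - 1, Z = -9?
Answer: 1/421 ≈ 0.0023753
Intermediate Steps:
U = 71 (U = -9*(-8) - 1 = 72 - 1 = 71)
1/((10*5)*7 + U) = 1/((10*5)*7 + 71) = 1/(50*7 + 71) = 1/(350 + 71) = 1/421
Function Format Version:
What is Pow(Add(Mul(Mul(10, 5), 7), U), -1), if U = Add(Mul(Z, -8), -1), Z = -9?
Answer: Rational(1, 421) ≈ 0.0023753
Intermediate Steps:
U = 71 (U = Add(Mul(-9, -8), -1) = Add(72, -1) = 71)
Pow(Add(Mul(Mul(10, 5), 7), U), -1) = Pow(Add(Mul(Mul(10, 5), 7), 71), -1) = Pow(Add(Mul(50, 7), 71), -1) = Pow(Add(350, 71), -1) = Pow(421, -1) = Rational(1, 421)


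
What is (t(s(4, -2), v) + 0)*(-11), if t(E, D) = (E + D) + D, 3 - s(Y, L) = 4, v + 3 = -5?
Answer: 187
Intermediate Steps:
v = -8 (v = -3 - 5 = -8)
s(Y, L) = -1 (s(Y, L) = 3 - 1*4 = 3 - 4 = -1)
t(E, D) = E + 2*D (t(E, D) = (D + E) + D = E + 2*D)
(t(s(4, -2), v) + 0)*(-11) = ((-1 + 2*(-8)) + 0)*(-11) = ((-1 - 16) + 0)*(-11) = (-17 + 0)*(-11) = -17*(-11) = 187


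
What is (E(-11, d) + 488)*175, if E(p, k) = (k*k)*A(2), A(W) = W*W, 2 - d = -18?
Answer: 365400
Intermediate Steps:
d = 20 (d = 2 - 1*(-18) = 2 + 18 = 20)
A(W) = W²
E(p, k) = 4*k² (E(p, k) = (k*k)*2² = k²*4 = 4*k²)
(E(-11, d) + 488)*175 = (4*20² + 488)*175 = (4*400 + 488)*175 = (1600 + 488)*175 = 2088*175 = 365400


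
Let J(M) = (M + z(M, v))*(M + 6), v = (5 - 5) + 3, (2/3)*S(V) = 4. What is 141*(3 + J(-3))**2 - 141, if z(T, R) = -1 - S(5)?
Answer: 102648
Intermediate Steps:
S(V) = 6 (S(V) = (3/2)*4 = 6)
v = 3 (v = 0 + 3 = 3)
z(T, R) = -7 (z(T, R) = -1 - 1*6 = -1 - 6 = -7)
J(M) = (-7 + M)*(6 + M) (J(M) = (M - 7)*(M + 6) = (-7 + M)*(6 + M))
141*(3 + J(-3))**2 - 141 = 141*(3 + (-42 + (-3)**2 - 1*(-3)))**2 - 141 = 141*(3 + (-42 + 9 + 3))**2 - 141 = 141*(3 - 30)**2 - 141 = 141*(-27)**2 - 141 = 141*729 - 141 = 102789 - 141 = 102648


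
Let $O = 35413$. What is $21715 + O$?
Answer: $57128$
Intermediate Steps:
$21715 + O = 21715 + 35413 = 57128$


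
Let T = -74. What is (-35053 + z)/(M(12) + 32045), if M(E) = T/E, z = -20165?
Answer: -331308/192233 ≈ -1.7235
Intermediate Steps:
M(E) = -74/E
(-35053 + z)/(M(12) + 32045) = (-35053 - 20165)/(-74/12 + 32045) = -55218/(-74*1/12 + 32045) = -55218/(-37/6 + 32045) = -55218/192233/6 = -55218*6/192233 = -331308/192233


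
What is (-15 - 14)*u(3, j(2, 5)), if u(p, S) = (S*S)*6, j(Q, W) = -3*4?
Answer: -25056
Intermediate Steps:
j(Q, W) = -12
u(p, S) = 6*S² (u(p, S) = S²*6 = 6*S²)
(-15 - 14)*u(3, j(2, 5)) = (-15 - 14)*(6*(-12)²) = -174*144 = -29*864 = -25056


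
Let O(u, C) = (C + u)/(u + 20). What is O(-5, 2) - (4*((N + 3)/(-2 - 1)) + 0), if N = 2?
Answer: 97/15 ≈ 6.4667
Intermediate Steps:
O(u, C) = (C + u)/(20 + u)
O(-5, 2) - (4*((N + 3)/(-2 - 1)) + 0) = (2 - 5)/(20 - 5) - (4*((2 + 3)/(-2 - 1)) + 0) = -3/15 - (4*(5/(-3)) + 0) = (1/15)*(-3) - (4*(5*(-1/3)) + 0) = -1/5 - (4*(-5/3) + 0) = -1/5 - (-20/3 + 0) = -1/5 - 1*(-20/3) = -1/5 + 20/3 = 97/15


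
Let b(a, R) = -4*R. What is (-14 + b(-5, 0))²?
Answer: 196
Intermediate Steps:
(-14 + b(-5, 0))² = (-14 - 4*0)² = (-14 + 0)² = (-14)² = 196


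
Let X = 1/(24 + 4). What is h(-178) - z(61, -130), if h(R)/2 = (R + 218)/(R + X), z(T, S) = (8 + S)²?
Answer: -74169212/4983 ≈ -14884.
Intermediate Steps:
X = 1/28 ≈ 0.035714
h(R) = 2*(218 + R)/(1/28 + R) (h(R) = 2*((R + 218)/(R + 1/28)) = 2*((218 + R)/(1/28 + R)) = 2*(218 + R)/(1/28 + R))
h(-178) - z(61, -130) = 56*(218 - 178)/(1 + 28*(-178)) - (8 - 130)² = 56*40/(1 - 4984) - 1*(-122)² = 56*40/(-4983) - 1*14884 = 56*(-1/4983)*40 - 14884 = -2240/4983 - 14884 = -74169212/4983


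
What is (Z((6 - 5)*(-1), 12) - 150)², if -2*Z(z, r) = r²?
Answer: 49284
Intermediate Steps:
Z(z, r) = -r²/2
(Z((6 - 5)*(-1), 12) - 150)² = (-½*12² - 150)² = (-½*144 - 150)² = (-72 - 150)² = (-222)² = 49284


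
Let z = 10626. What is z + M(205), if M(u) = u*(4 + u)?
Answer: 53471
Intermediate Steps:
z + M(205) = 10626 + 205*(4 + 205) = 10626 + 205*209 = 10626 + 42845 = 53471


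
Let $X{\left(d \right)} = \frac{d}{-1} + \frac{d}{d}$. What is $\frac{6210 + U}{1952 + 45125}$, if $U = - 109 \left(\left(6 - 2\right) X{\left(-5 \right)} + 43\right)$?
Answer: $- \frac{1093}{47077} \approx -0.023217$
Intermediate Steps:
$X{\left(d \right)} = 1 - d$ ($X{\left(d \right)} = d \left(-1\right) + 1 = - d + 1 = 1 - d$)
$U = -7303$ ($U = - 109 \left(\left(6 - 2\right) \left(1 - -5\right) + 43\right) = - 109 \left(4 \left(1 + 5\right) + 43\right) = - 109 \left(4 \cdot 6 + 43\right) = - 109 \left(24 + 43\right) = \left(-109\right) 67 = -7303$)
$\frac{6210 + U}{1952 + 45125} = \frac{6210 - 7303}{1952 + 45125} = - \frac{1093}{47077}$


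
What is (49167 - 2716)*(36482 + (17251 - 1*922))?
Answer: 2453123761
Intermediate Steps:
(49167 - 2716)*(36482 + (17251 - 1*922)) = 46451*(36482 + (17251 - 922)) = 46451*(36482 + 16329) = 46451*52811 = 2453123761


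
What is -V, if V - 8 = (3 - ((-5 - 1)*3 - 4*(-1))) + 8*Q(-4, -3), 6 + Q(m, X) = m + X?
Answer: 79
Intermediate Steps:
Q(m, X) = -6 + X + m (Q(m, X) = -6 + (m + X) = -6 + (X + m) = -6 + X + m)
V = -79 (V = 8 + ((3 - ((-5 - 1)*3 - 4*(-1))) + 8*(-6 - 3 - 4)) = 8 + ((3 - (-6*3 + 4)) + 8*(-13)) = 8 + ((3 - (-18 + 4)) - 104) = 8 + ((3 - 1*(-14)) - 104) = 8 + ((3 + 14) - 104) = 8 + (17 - 104) = 8 - 87 = -79)
-V = -1*(-79) = 79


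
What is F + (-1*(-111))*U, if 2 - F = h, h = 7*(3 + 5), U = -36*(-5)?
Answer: 19926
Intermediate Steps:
U = 180
h = 56 (h = 7*8 = 56)
F = -54 (F = 2 - 1*56 = 2 - 56 = -54)
F + (-1*(-111))*U = -54 - 1*(-111)*180 = -54 + 111*180 = -54 + 19980 = 19926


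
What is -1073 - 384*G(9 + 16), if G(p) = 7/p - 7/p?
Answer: -1073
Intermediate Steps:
G(p) = 0
-1073 - 384*G(9 + 16) = -1073 - 384*0 = -1073 + 0 = -1073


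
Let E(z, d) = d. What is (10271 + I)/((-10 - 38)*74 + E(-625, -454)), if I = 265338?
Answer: -275609/4006 ≈ -68.799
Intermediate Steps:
(10271 + I)/((-10 - 38)*74 + E(-625, -454)) = (10271 + 265338)/((-10 - 38)*74 - 454) = 275609/(-48*74 - 454) = 275609/(-3552 - 454) = 275609/(-4006) = 275609*(-1/4006) = -275609/4006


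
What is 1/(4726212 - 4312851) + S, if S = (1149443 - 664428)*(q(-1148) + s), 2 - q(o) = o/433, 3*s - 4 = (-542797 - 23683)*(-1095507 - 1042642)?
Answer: 35048856940334467681711303/178985313 ≈ 1.9582e+17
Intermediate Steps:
s = 403739548508 (s = 4/3 + ((-542797 - 23683)*(-1095507 - 1042642))/3 = 4/3 + (-566480*(-2138149))/3 = 4/3 + (⅓)*1211218645520 = 4/3 + 1211218645520/3 = 403739548508)
q(o) = 2 - o/433
S = 84789946173766919670/433 (S = (1149443 - 664428)*((2 - 1/433*(-1148)) + 403739548508) = 485015*((2 + 1148/433) + 403739548508) = 485015*(2014/433 + 403739548508) = 485015*(174819224505978/433) = 84789946173766919670/433 ≈ 1.9582e+17)
1/(4726212 - 4312851) + S = 1/(4726212 - 4312851) + 84789946173766919670/433 = 1/413361 + 84789946173766919670/433 = 35048856940334467681711303/178985313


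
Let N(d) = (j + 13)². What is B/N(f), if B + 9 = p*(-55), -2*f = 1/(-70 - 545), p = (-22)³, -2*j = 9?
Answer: 2342524/289 ≈ 8105.6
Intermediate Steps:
j = -9/2 (j = -½*9 = -9/2 ≈ -4.5000)
p = -10648
f = 1/1230 (f = -1/(2*(-70 - 545)) = -½/(-615) = -½*(-1/615) = 1/1230 ≈ 0.00081301)
N(d) = 289/4 (N(d) = (-9/2 + 13)² = (17/2)² = 289/4)
B = 585631 (B = -9 - 10648*(-55) = -9 + 585640 = 585631)
B/N(f) = 585631/(289/4) = 585631*(4/289) = 2342524/289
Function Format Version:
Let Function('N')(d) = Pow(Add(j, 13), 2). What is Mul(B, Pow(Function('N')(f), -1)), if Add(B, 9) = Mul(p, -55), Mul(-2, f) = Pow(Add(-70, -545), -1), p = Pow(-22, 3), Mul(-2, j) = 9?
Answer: Rational(2342524, 289) ≈ 8105.6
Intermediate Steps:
j = Rational(-9, 2) (j = Mul(Rational(-1, 2), 9) = Rational(-9, 2) ≈ -4.5000)
p = -10648
f = Rational(1, 1230) (f = Mul(Rational(-1, 2), Pow(Add(-70, -545), -1)) = Mul(Rational(-1, 2), Pow(-615, -1)) = Mul(Rational(-1, 2), Rational(-1, 615)) = Rational(1, 1230) ≈ 0.00081301)
Function('N')(d) = Rational(289, 4) (Function('N')(d) = Pow(Add(Rational(-9, 2), 13), 2) = Pow(Rational(17, 2), 2) = Rational(289, 4))
B = 585631 (B = Add(-9, Mul(-10648, -55)) = Add(-9, 585640) = 585631)
Mul(B, Pow(Function('N')(f), -1)) = Mul(585631, Pow(Rational(289, 4), -1)) = Mul(585631, Rational(4, 289)) = Rational(2342524, 289)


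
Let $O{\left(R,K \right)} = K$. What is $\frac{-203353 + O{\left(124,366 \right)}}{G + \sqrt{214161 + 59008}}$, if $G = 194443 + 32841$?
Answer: $- \frac{46135697308}{51657743487} + \frac{202987 \sqrt{273169}}{51657743487} \approx -0.89105$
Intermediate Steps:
$G = 227284$
$\frac{-203353 + O{\left(124,366 \right)}}{G + \sqrt{214161 + 59008}} = \frac{-203353 + 366}{227284 + \sqrt{214161 + 59008}} = - \frac{202987}{227284 + \sqrt{273169}}$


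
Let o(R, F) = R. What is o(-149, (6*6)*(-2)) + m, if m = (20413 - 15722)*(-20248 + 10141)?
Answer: -47412086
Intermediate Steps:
m = -47411937 (m = 4691*(-10107) = -47411937)
o(-149, (6*6)*(-2)) + m = -149 - 47411937 = -47412086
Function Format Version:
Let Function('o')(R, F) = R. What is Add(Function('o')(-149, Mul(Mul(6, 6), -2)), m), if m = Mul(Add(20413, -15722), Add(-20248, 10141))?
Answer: -47412086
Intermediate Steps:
m = -47411937 (m = Mul(4691, -10107) = -47411937)
Add(Function('o')(-149, Mul(Mul(6, 6), -2)), m) = Add(-149, -47411937) = -47412086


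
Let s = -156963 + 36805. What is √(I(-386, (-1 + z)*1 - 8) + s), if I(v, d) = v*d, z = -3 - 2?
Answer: I*√114754 ≈ 338.75*I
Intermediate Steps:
z = -5
s = -120158
I(v, d) = d*v
√(I(-386, (-1 + z)*1 - 8) + s) = √(((-1 - 5)*1 - 8)*(-386) - 120158) = √((-6*1 - 8)*(-386) - 120158) = √((-6 - 8)*(-386) - 120158) = √(-14*(-386) - 120158) = √(5404 - 120158) = √(-114754) = I*√114754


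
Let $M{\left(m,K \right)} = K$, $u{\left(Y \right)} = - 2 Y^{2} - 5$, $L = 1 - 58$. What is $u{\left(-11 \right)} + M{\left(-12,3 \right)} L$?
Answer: $-418$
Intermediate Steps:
$L = -57$ ($L = 1 - 58 = -57$)
$u{\left(Y \right)} = -5 - 2 Y^{2}$ ($u{\left(Y \right)} = - 2 Y^{2} - 5 = -5 - 2 Y^{2}$)
$u{\left(-11 \right)} + M{\left(-12,3 \right)} L = \left(-5 - 2 \left(-11\right)^{2}\right) + 3 \left(-57\right) = \left(-5 - 242\right) - 171 = -247 - 171 = -418$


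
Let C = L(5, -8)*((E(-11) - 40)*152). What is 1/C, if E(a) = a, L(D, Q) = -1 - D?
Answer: 1/46512 ≈ 2.1500e-5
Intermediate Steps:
C = 46512 (C = (-1 - 1*5)*((-11 - 40)*152) = (-1 - 5)*(-51*152) = -6*(-7752) = 46512)
1/C = 1/46512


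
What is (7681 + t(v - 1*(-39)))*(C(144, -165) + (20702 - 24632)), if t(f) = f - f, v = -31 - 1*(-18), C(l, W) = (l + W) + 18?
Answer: -30209373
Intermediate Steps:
C(l, W) = 18 + W + l (C(l, W) = (W + l) + 18 = 18 + W + l)
v = -13 (v = -31 + 18 = -13)
t(f) = 0
(7681 + t(v - 1*(-39)))*(C(144, -165) + (20702 - 24632)) = (7681 + 0)*((18 - 165 + 144) + (20702 - 24632)) = 7681*(-3 - 3930) = 7681*(-3933) = -30209373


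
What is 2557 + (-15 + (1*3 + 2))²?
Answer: 2657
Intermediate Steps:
2557 + (-15 + (1*3 + 2))² = 2557 + (-15 + (3 + 2))² = 2557 + (-15 + 5)² = 2557 + (-10)² = 2557 + 100 = 2657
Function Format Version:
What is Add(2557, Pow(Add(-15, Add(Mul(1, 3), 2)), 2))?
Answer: 2657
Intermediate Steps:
Add(2557, Pow(Add(-15, Add(Mul(1, 3), 2)), 2)) = Add(2557, Pow(Add(-15, Add(3, 2)), 2)) = Add(2557, Pow(Add(-15, 5), 2)) = Add(2557, Pow(-10, 2)) = Add(2557, 100) = 2657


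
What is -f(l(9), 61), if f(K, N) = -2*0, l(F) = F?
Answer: 0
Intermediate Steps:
f(K, N) = 0
-f(l(9), 61) = -1*0 = 0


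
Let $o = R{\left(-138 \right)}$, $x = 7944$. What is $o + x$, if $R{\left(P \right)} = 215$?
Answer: $8159$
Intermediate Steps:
$o = 215$
$o + x = 215 + 7944 = 8159$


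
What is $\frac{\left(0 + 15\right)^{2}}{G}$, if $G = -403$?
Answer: $- \frac{225}{403} \approx -0.55831$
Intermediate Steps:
$\frac{\left(0 + 15\right)^{2}}{G} = \frac{\left(0 + 15\right)^{2}}{-403} = 15^{2} \left(- \frac{1}{403}\right) = 225 \left(- \frac{1}{403}\right) = - \frac{225}{403}$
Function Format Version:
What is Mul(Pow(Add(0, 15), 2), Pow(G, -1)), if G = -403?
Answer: Rational(-225, 403) ≈ -0.55831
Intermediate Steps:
Mul(Pow(Add(0, 15), 2), Pow(G, -1)) = Mul(Pow(Add(0, 15), 2), Pow(-403, -1)) = Mul(Pow(15, 2), Rational(-1, 403)) = Mul(225, Rational(-1, 403)) = Rational(-225, 403)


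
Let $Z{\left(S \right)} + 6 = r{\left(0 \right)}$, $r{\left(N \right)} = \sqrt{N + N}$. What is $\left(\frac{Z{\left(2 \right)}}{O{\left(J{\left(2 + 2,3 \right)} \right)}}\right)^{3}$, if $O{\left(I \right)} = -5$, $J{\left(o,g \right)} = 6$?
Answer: $\frac{216}{125} \approx 1.728$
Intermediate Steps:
$r{\left(N \right)} = \sqrt{2} \sqrt{N}$ ($r{\left(N \right)} = \sqrt{2 N} = \sqrt{2} \sqrt{N}$)
$Z{\left(S \right)} = -6$ ($Z{\left(S \right)} = -6 + \sqrt{2} \sqrt{0} = -6 + \sqrt{2} \cdot 0 = -6 + 0 = -6$)
$\left(\frac{Z{\left(2 \right)}}{O{\left(J{\left(2 + 2,3 \right)} \right)}}\right)^{3} = \left(- \frac{6}{-5}\right)^{3} = \left(\left(-6\right) \left(- \frac{1}{5}\right)\right)^{3} = \left(\frac{6}{5}\right)^{3} = \frac{216}{125}$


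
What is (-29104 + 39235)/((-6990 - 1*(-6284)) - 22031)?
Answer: -307/689 ≈ -0.44557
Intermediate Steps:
(-29104 + 39235)/((-6990 - 1*(-6284)) - 22031) = 10131/((-6990 + 6284) - 22031) = 10131/(-706 - 22031) = 10131/(-22737) = 10131*(-1/22737) = -307/689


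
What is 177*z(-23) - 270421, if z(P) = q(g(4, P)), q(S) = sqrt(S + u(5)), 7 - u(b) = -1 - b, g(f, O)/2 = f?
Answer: -270421 + 177*sqrt(21) ≈ -2.6961e+5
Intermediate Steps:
g(f, O) = 2*f
u(b) = 8 + b (u(b) = 7 - (-1 - b) = 7 + (1 + b) = 8 + b)
q(S) = sqrt(13 + S) (q(S) = sqrt(S + (8 + 5)) = sqrt(S + 13) = sqrt(13 + S))
z(P) = sqrt(21) (z(P) = sqrt(13 + 2*4) = sqrt(13 + 8) = sqrt(21))
177*z(-23) - 270421 = 177*sqrt(21) - 270421 = -270421 + 177*sqrt(21)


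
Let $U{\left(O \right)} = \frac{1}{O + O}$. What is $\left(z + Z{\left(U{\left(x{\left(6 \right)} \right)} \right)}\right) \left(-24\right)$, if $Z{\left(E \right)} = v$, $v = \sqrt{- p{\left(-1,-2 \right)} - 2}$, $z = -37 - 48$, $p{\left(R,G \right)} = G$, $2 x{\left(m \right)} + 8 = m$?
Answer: $2040$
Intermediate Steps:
$x{\left(m \right)} = -4 + \frac{m}{2}$
$z = -85$ ($z = -37 - 48 = -85$)
$U{\left(O \right)} = \frac{1}{2 O}$
$v = 0$ ($v = \sqrt{\left(-1\right) \left(-2\right) - 2} = \sqrt{2 - 2} = \sqrt{0} = 0$)
$Z{\left(E \right)} = 0$
$\left(z + Z{\left(U{\left(x{\left(6 \right)} \right)} \right)}\right) \left(-24\right) = \left(-85 + 0\right) \left(-24\right) = \left(-85\right) \left(-24\right) = 2040$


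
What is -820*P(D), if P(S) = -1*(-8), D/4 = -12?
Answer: -6560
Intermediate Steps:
D = -48 (D = 4*(-12) = -48)
P(S) = 8
-820*P(D) = -820*8 = -6560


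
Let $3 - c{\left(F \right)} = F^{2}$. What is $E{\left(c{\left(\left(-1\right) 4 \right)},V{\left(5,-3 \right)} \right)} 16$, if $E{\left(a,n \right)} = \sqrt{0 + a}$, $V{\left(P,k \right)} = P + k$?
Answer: $16 i \sqrt{13} \approx 57.689 i$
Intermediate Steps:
$c{\left(F \right)} = 3 - F^{2}$
$E{\left(a,n \right)} = \sqrt{a}$
$E{\left(c{\left(\left(-1\right) 4 \right)},V{\left(5,-3 \right)} \right)} 16 = \sqrt{3 - \left(\left(-1\right) 4\right)^{2}} \cdot 16 = \sqrt{3 - \left(-4\right)^{2}} \cdot 16 = \sqrt{3 - 16} \cdot 16 = \sqrt{-13} \cdot 16 = i \sqrt{13} \cdot 16 = 16 i \sqrt{13}$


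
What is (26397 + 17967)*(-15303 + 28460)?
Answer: 583697148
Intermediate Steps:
(26397 + 17967)*(-15303 + 28460) = 44364*13157 = 583697148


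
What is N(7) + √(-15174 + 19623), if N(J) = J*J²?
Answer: 343 + √4449 ≈ 409.70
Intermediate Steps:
N(J) = J³
N(7) + √(-15174 + 19623) = 7³ + √(-15174 + 19623) = 343 + √4449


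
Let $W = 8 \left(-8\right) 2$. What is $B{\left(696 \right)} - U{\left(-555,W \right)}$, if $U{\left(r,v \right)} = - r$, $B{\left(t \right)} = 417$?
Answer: $-138$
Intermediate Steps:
$W = -128$ ($W = \left(-64\right) 2 = -128$)
$B{\left(696 \right)} - U{\left(-555,W \right)} = 417 - \left(-1\right) \left(-555\right) = 417 - 555 = -138$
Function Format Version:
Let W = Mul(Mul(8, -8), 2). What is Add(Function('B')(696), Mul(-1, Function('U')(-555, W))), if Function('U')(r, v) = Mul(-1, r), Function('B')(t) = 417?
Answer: -138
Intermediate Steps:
W = -128 (W = Mul(-64, 2) = -128)
Add(Function('B')(696), Mul(-1, Function('U')(-555, W))) = Add(417, Mul(-1, Mul(-1, -555))) = Add(417, Mul(-1, 555)) = Add(417, -555) = -138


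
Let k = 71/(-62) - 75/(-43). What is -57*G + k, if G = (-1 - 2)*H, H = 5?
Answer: 2281027/2666 ≈ 855.60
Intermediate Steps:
G = -15 (G = (-1 - 2)*5 = -3*5 = -15)
k = 1597/2666 (k = 71*(-1/62) - 75*(-1/43) = -71/62 + 75/43 = 1597/2666 ≈ 0.59902)
-57*G + k = -57*(-15) + 1597/2666 = 855 + 1597/2666 = 2281027/2666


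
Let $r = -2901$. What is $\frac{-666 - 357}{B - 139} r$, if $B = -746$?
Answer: $- \frac{989241}{295} \approx -3353.4$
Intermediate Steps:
$\frac{-666 - 357}{B - 139} r = \frac{-666 - 357}{-746 - 139} \left(-2901\right) = - \frac{1023}{-885} \left(-2901\right) = \left(-1023\right) \left(- \frac{1}{885}\right) \left(-2901\right) = \frac{341}{295} \left(-2901\right) = - \frac{989241}{295}$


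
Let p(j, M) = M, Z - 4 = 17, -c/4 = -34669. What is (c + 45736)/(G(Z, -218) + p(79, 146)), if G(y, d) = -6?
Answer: 46103/35 ≈ 1317.2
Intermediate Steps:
c = 138676 (c = -4*(-34669) = 138676)
Z = 21 (Z = 4 + 17 = 21)
(c + 45736)/(G(Z, -218) + p(79, 146)) = (138676 + 45736)/(-6 + 146) = 184412/140 = 184412*(1/140) = 46103/35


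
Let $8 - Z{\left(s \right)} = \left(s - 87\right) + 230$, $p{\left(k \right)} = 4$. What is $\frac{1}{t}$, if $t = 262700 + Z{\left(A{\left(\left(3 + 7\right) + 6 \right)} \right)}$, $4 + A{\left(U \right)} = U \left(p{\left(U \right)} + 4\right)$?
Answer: $\frac{1}{262441} \approx 3.8104 \cdot 10^{-6}$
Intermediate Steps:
$A{\left(U \right)} = -4 + 8 U$ ($A{\left(U \right)} = -4 + U \left(4 + 4\right) = -4 + U 8 = -4 + 8 U$)
$Z{\left(s \right)} = -135 - s$ ($Z{\left(s \right)} = 8 - \left(\left(s - 87\right) + 230\right) = 8 - \left(\left(-87 + s\right) + 230\right) = 8 - \left(143 + s\right) = -135 - s$)
$t = 262441$ ($t = 262700 - \left(131 + 8 \left(\left(3 + 7\right) + 6\right)\right) = 262700 - \left(131 + 8 \left(10 + 6\right)\right) = 262700 - \left(131 + 128\right) = 262700 - 259 = 262441$)
$\frac{1}{t} = \frac{1}{262441}$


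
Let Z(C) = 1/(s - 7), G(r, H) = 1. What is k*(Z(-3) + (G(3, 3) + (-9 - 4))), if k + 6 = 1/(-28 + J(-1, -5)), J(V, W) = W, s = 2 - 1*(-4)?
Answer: 2587/33 ≈ 78.394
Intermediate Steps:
s = 6 (s = 2 + 4 = 6)
Z(C) = -1 (Z(C) = 1/(6 - 7) = 1/(-1) = -1)
k = -199/33 (k = -6 + 1/(-28 - 5) = -6 + 1/(-33) = -6 - 1/33 = -199/33 ≈ -6.0303)
k*(Z(-3) + (G(3, 3) + (-9 - 4))) = -199*(-1 + (1 + (-9 - 4)))/33 = -199*(-1 + (1 - 13))/33 = -199*(-1 - 12)/33 = -199/33*(-13) = 2587/33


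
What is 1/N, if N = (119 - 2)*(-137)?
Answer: -1/16029 ≈ -6.2387e-5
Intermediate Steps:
N = -16029 (N = 117*(-137) = -16029)
1/N = 1/(-16029) = -1/16029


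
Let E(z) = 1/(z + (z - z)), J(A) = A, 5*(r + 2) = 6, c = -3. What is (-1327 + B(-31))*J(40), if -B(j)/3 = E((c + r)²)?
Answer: -19164880/361 ≈ -53088.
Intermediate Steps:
r = -⅘ (r = -2 + (⅕)*6 = -2 + 6/5 = -⅘ ≈ -0.80000)
E(z) = 1/z (E(z) = 1/(z + 0) = 1/z)
B(j) = -75/361 (B(j) = -3/(-3 - ⅘)² = -3/((-19/5)²) = -3/361/25 = -3*25/361 = -75/361)
(-1327 + B(-31))*J(40) = (-1327 - 75/361)*40 = -479122/361*40 = -19164880/361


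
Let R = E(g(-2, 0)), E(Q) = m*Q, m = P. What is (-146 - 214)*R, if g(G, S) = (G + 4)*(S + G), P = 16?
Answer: 23040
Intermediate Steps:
g(G, S) = (4 + G)*(G + S)
m = 16
E(Q) = 16*Q
R = -64 (R = 16*((-2)² + 4*(-2) + 4*0 - 2*0) = 16*(4 - 8 + 0 + 0) = 16*(-4) = -64)
(-146 - 214)*R = (-146 - 214)*(-64) = -360*(-64) = 23040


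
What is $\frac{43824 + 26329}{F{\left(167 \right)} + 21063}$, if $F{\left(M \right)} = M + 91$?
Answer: $\frac{70153}{21321} \approx 3.2903$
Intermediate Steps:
$F{\left(M \right)} = 91 + M$
$\frac{43824 + 26329}{F{\left(167 \right)} + 21063} = \frac{43824 + 26329}{\left(91 + 167\right) + 21063} = \frac{70153}{258 + 21063} = \frac{70153}{21321}$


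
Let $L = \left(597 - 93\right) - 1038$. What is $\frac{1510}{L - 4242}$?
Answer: $- \frac{755}{2388} \approx -0.31616$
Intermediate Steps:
$L = -534$ ($L = \left(597 + \left(-581 + 488\right)\right) - 1038 = \left(597 - 93\right) - 1038 = 504 - 1038 = -534$)
$\frac{1510}{L - 4242} = \frac{1510}{-534 - 4242} = \frac{1510}{-4776} = 1510 \left(- \frac{1}{4776}\right) = - \frac{755}{2388}$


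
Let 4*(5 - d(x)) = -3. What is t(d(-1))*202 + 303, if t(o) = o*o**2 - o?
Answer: 1201395/32 ≈ 37544.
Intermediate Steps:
d(x) = 23/4 (d(x) = 5 - 1/4*(-3) = 5 + 3/4 = 23/4)
t(o) = o**3 - o
t(d(-1))*202 + 303 = ((23/4)**3 - 1*23/4)*202 + 303 = (12167/64 - 23/4)*202 + 303 = (11799/64)*202 + 303 = 1191699/32 + 303 = 1201395/32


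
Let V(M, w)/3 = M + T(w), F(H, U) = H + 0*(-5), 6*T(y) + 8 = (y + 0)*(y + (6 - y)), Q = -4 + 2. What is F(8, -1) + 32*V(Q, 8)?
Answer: 456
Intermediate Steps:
Q = -2
T(y) = -4/3 + y (T(y) = -4/3 + ((y + 0)*(y + (6 - y)))/6 = -4/3 + (y*6)/6 = -4/3 + (6*y)/6 = -4/3 + y)
F(H, U) = H (F(H, U) = H + 0 = H)
V(M, w) = -4 + 3*M + 3*w (V(M, w) = 3*(M + (-4/3 + w)) = 3*(-4/3 + M + w) = -4 + 3*M + 3*w)
F(8, -1) + 32*V(Q, 8) = 8 + 32*(-4 + 3*(-2) + 3*8) = 8 + 32*(-4 - 6 + 24) = 8 + 32*14 = 8 + 448 = 456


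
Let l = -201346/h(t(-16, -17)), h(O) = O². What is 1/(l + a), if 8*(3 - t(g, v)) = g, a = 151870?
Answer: 25/3595404 ≈ 6.9533e-6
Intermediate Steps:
t(g, v) = 3 - g/8
l = -201346/25 (l = -201346/(3 - ⅛*(-16))² = -201346/(3 + 2)² = -201346/(5²) = -201346/25 ≈ -8053.8)
1/(l + a) = 1/(-201346/25 + 151870) = 1/(3595404/25) = 25/3595404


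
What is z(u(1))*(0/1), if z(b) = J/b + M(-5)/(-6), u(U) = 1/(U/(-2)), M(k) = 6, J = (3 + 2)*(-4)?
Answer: 0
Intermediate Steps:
J = -20 (J = 5*(-4) = -20)
u(U) = -2/U (u(U) = 1/(U*(-1/2)) = 1/(-U/2) = -2/U)
z(b) = -1 - 20/b (z(b) = -20/b + 6/(-6) = -20/b + 6*(-1/6) = -20/b - 1 = -1 - 20/b)
z(u(1))*(0/1) = ((-20 - (-2)/1)/((-2/1)))*(0/1) = ((-20 - (-2))/((-2*1)))*(0*1) = ((-20 - 1*(-2))/(-2))*0 = -(-20 + 2)/2*0 = -1/2*(-18)*0 = 9*0 = 0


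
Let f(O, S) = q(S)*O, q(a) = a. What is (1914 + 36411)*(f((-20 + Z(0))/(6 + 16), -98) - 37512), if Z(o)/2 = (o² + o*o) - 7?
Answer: -15750271950/11 ≈ -1.4318e+9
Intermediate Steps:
Z(o) = -14 + 4*o² (Z(o) = 2*((o² + o*o) - 7) = 2*((o² + o²) - 7) = 2*(2*o² - 7) = 2*(-7 + 2*o²) = -14 + 4*o²)
f(O, S) = O*S (f(O, S) = S*O = O*S)
(1914 + 36411)*(f((-20 + Z(0))/(6 + 16), -98) - 37512) = (1914 + 36411)*(((-20 + (-14 + 4*0²))/(6 + 16))*(-98) - 37512) = 38325*(((-20 + (-14 + 4*0))/22)*(-98) - 37512) = 38325*(((-20 + (-14 + 0))*(1/22))*(-98) - 37512) = 38325*(((-20 - 14)*(1/22))*(-98) - 37512) = 38325*(-34*1/22*(-98) - 37512) = 38325*(-17/11*(-98) - 37512) = 38325*(1666/11 - 37512) = 38325*(-410966/11) = -15750271950/11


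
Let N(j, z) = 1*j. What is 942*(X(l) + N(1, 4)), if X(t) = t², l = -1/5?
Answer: 24492/25 ≈ 979.68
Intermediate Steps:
N(j, z) = j
l = -⅕ (l = -1*⅕ = -⅕ ≈ -0.20000)
942*(X(l) + N(1, 4)) = 942*((-⅕)² + 1) = 942*(1/25 + 1) = 942*(26/25) = 24492/25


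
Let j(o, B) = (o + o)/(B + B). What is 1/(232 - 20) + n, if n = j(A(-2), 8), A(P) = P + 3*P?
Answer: -211/212 ≈ -0.99528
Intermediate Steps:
A(P) = 4*P
j(o, B) = o/B (j(o, B) = (2*o)/((2*B)) = (2*o)*(1/(2*B)) = o/B)
n = -1 (n = (4*(-2))/8 = -8*⅛ = -1)
1/(232 - 20) + n = 1/(232 - 20) - 1 = 1/212 - 1 = -211/212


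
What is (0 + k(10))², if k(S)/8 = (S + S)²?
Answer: 10240000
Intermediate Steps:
k(S) = 32*S² (k(S) = 8*(S + S)² = 8*(2*S)² = 8*(4*S²) = 32*S²)
(0 + k(10))² = (0 + 32*10²)² = (0 + 32*100)² = (0 + 3200)² = 3200² = 10240000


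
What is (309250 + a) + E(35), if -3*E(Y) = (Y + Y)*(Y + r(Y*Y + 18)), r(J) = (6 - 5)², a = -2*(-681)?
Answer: 309772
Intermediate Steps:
a = 1362
r(J) = 1 (r(J) = 1² = 1)
E(Y) = -2*Y*(1 + Y)/3 (E(Y) = -(Y + Y)*(Y + 1)/3 = -2*Y*(1 + Y)/3)
(309250 + a) + E(35) = (309250 + 1362) - ⅔*35*(1 + 35) = 310612 - ⅔*35*36 = 310612 - 840 = 309772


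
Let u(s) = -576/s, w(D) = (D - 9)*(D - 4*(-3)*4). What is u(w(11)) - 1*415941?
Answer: -24540807/59 ≈ -4.1595e+5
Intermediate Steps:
w(D) = (-9 + D)*(48 + D) (w(D) = (-9 + D)*(D + 12*4) = (-9 + D)*(D + 48) = (-9 + D)*(48 + D))
u(w(11)) - 1*415941 = -576/(-432 + 11² + 39*11) - 1*415941 = -576/(-432 + 121 + 429) - 415941 = -576/118 - 415941 = -576*1/118 - 415941 = -288/59 - 415941 = -24540807/59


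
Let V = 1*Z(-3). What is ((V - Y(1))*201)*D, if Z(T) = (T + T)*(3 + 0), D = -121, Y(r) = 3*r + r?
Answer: 535062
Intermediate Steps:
Y(r) = 4*r
Z(T) = 6*T (Z(T) = (2*T)*3 = 6*T)
V = -18 (V = 1*(6*(-3)) = 1*(-18) = -18)
((V - Y(1))*201)*D = ((-18 - 4)*201)*(-121) = -22*201*(-121) = -4422*(-121) = 535062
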